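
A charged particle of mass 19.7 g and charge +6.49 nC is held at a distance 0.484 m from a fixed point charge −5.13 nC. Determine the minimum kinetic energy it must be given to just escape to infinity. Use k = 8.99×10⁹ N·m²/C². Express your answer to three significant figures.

To just escape, total mechanical energy must reach zero at infinity: ½mv²_min + U = 0, so ½mv²_min = −U = |kQq|/r.
|U| = |kQq|/r = (8.99×10⁹ N·m²/C²)(5.13×10⁻⁹)(6.49×10⁻⁹)/(0.484) = 6.18×10⁻⁷ J.

6.18×10⁻⁷ J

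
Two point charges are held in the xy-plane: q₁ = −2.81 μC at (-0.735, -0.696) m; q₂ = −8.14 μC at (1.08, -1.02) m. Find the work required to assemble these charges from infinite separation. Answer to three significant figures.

The work to assemble the configuration equals its total potential energy, U = Σ kqᵢqⱼ/rᵢⱼ over all pairs.
Pair separations: r₁₂ = 1.84 m.
U = (0.112) = 0.112 J.

0.112 J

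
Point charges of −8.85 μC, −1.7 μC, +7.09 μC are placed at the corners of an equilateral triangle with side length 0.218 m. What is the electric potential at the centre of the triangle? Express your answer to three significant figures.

The total potential is the scalar sum of each charge's contribution, V = Σ kqᵢ/rᵢ.
The distance from each vertex to the centroid is a/√3 = 0.126 m.
V = k[(-8.85×10⁻⁶)/(0.126) + (-1.70×10⁻⁶)/(0.126) + (7.09×10⁻⁶)/(0.126)] = -2.47×10⁵ V.

-2.47×10⁵ V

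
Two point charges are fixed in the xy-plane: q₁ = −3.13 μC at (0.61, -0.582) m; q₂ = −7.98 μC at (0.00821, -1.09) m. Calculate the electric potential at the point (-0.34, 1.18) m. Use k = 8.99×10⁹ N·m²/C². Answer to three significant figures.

-4.53×10⁴ V

Electric potential is a scalar, so the contributions from each charge add algebraically: V = Σ kqᵢ/rᵢ.
Distances from the field point to each charge: r₁ = 2.00 m, r₂ = 2.30 m.
V = k[(-3.13×10⁻⁶)/(2.00) + (-7.98×10⁻⁶)/(2.30)] = -4.53×10⁴ V.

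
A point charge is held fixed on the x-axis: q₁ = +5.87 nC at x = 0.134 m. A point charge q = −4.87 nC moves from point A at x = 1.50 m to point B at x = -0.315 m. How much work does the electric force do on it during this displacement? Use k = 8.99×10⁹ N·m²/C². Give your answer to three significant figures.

3.84×10⁻⁷ J

The work done by the electric force is W_field = −ΔU = −q(V_B − V_A) = q(V_A − V_B).
At A: distance to the source charge is 1.37 m; V_A = kq₁/r = 38.6 V.
At B: distance to the source charge is 0.449 m; V_B = kq₁/r = 118 V.
ΔV = V_B − V_A = 78.9 V.
W_field = −qΔV = −(-4.87×10⁻⁹ C)(78.9 V) = 3.84×10⁻⁷ J.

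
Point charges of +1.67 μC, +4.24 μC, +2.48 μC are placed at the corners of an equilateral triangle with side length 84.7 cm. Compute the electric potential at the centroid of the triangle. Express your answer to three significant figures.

The total potential is the scalar sum of each charge's contribution, V = Σ kqᵢ/rᵢ.
The distance from each vertex to the centroid is a/√3 = 0.489 m.
V = k[(1.67×10⁻⁶)/(0.489) + (4.24×10⁻⁶)/(0.489) + (2.48×10⁻⁶)/(0.489)] = 1.54×10⁵ V.

1.54×10⁵ V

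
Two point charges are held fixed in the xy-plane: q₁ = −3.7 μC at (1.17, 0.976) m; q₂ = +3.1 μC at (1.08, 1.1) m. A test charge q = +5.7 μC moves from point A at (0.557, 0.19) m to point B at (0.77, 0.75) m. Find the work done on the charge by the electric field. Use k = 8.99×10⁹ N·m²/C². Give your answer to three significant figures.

0.0341 J

The work done by the electric force is W_field = −ΔU = −q(V_B − V_A) = q(V_A − V_B).
At A: distances to the source charges are 0.997 m, 1.05 m; V_A = Σ kqᵢ/rᵢ = -6820 V.
At B: distances to the source charges are 0.459 m, 0.468 m; V_B = Σ kqᵢ/rᵢ = -1.28×10⁴ V.
ΔV = V_B − V_A = -5980 V.
W_field = −qΔV = −(5.70×10⁻⁶ C)(-5980 V) = 0.0341 J.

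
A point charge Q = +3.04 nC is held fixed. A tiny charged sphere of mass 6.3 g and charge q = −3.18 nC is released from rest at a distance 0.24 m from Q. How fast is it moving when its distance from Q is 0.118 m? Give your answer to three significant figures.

Only the electrostatic force acts, so mechanical energy is conserved: ½mv² = U₁ − U₂ = kQq(1/r₁ − 1/r₂).
U₁ − U₂ = (8.99×10⁹ N·m²/C²)(3.04×10⁻⁹ C)(-3.18×10⁻⁹ C)(1/0.240 − 1/0.118) = 3.74×10⁻⁷ J.
v = √(2·3.74×10⁻⁷/6.30×10⁻³) = 0.0109 m/s.

0.0109 m/s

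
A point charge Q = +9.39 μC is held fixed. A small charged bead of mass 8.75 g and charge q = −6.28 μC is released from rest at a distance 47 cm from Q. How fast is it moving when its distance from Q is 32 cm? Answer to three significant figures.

11.0 m/s

Only the electrostatic force acts, so mechanical energy is conserved: ½mv² = U₁ − U₂ = kQq(1/r₁ − 1/r₂).
U₁ − U₂ = (8.99×10⁹ N·m²/C²)(9.39×10⁻⁶ C)(-6.28×10⁻⁶ C)(1/0.470 − 1/0.320) = 0.529 J.
v = √(2·0.529/8.75×10⁻³) = 11.0 m/s.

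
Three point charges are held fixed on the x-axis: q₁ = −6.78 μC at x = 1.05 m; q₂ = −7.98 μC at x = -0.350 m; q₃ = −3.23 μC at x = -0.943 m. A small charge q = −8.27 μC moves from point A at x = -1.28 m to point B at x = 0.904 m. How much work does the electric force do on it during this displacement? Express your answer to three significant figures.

-2.49 J

The work done by the electric force is W_field = −ΔU = −q(V_B − V_A) = q(V_A − V_B).
At A: distances to the source charges are 2.33 m, 0.930 m, 0.337 m; V_A = Σ kqᵢ/rᵢ = -1.89×10⁵ V.
At B: distances to the source charges are 0.146 m, 1.25 m, 1.85 m; V_B = Σ kqᵢ/rᵢ = -4.90×10⁵ V.
ΔV = V_B − V_A = -3.01×10⁵ V.
W_field = −qΔV = −(-8.27×10⁻⁶ C)(-3.01×10⁵ V) = -2.49 J.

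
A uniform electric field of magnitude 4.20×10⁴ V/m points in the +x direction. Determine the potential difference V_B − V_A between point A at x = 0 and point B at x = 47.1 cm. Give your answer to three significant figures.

In a uniform field, potential decreases in the direction of E: V_B − V_A = −E·Δx.
V_B − V_A = −(4.20×10⁴ V/m)(0.471 m) = -1.98×10⁴ V.

-1.98×10⁴ V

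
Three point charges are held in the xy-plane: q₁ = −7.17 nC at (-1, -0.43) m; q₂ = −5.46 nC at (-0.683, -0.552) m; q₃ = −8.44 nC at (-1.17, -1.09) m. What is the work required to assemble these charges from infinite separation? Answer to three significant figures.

The assembly work is the sum of pairwise potential energies, U = Σ_{i<j} kqᵢqⱼ/rᵢⱼ.
Pair separations: r₁₂ = 0.340 m, r₁₃ = 0.682 m, r₂₃ = 0.726 m.
U = (1.04×10⁻⁶) + (7.98×10⁻⁷) + (5.71×10⁻⁷) = 2.41×10⁻⁶ J.

2.41×10⁻⁶ J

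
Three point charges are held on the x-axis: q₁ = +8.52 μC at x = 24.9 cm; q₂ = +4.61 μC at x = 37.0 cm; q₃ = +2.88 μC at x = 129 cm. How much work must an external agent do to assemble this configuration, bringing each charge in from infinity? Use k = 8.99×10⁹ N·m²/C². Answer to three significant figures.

The work to assemble the configuration equals its total potential energy, U = Σ kqᵢqⱼ/rᵢⱼ over all pairs.
Pair separations: r₁₂ = 0.121 m, r₁₃ = 1.04 m, r₂₃ = 0.920 m.
U = (2.92) + (0.212) + (0.130) = 3.26 J.

3.26 J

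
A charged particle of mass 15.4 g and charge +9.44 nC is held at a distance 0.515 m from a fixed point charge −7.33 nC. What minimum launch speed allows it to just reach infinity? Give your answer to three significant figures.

0.0125 m/s

To just escape, total mechanical energy must reach zero at infinity: ½mv²_min + U = 0, so ½mv²_min = −U = |kQq|/r.
|U| = |kQq|/r = (8.99×10⁹ N·m²/C²)(7.33×10⁻⁹)(9.44×10⁻⁹)/(0.515) = 1.21×10⁻⁶ J.
v_min = √(2|U|/m) = √(2·1.21×10⁻⁶/0.0154) = 0.0125 m/s.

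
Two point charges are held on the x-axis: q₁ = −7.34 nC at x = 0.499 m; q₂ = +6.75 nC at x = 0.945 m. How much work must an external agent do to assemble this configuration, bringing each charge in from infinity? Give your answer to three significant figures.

-9.99×10⁻⁷ J

The work to assemble the configuration equals its total potential energy, U = Σ kqᵢqⱼ/rᵢⱼ over all pairs.
Pair separations: r₁₂ = 0.446 m.
U = (-9.99×10⁻⁷) = -9.99×10⁻⁷ J.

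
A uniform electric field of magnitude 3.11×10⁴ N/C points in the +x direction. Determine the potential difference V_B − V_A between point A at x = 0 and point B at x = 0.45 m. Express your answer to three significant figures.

-1.40×10⁴ V

In a uniform field, potential decreases in the direction of E: V_B − V_A = −E·Δx.
V_B − V_A = −(3.11×10⁴ V/m)(0.450 m) = -1.40×10⁴ V.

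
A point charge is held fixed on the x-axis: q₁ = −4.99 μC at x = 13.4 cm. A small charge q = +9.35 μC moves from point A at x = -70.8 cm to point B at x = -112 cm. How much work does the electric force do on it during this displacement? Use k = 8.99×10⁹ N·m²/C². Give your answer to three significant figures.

The work done by the electric force is W_field = −ΔU = −q(V_B − V_A) = q(V_A − V_B).
At A: distance to the source charge is 0.842 m; V_A = kq₁/r = -5.33×10⁴ V.
At B: distance to the source charge is 1.25 m; V_B = kq₁/r = -3.58×10⁴ V.
ΔV = V_B − V_A = 1.75×10⁴ V.
W_field = −qΔV = −(9.35×10⁻⁶ C)(1.75×10⁴ V) = -0.164 J.

-0.164 J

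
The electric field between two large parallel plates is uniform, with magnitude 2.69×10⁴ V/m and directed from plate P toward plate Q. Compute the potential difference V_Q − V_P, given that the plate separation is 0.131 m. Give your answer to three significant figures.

-3520 V

In a uniform field, potential decreases in the direction of E: ΔV = −E·d for a displacement d parallel to E.
Going from P to Q is a displacement of 0.131 m along the field, so V_Q − V_P = −Ed = -3520 V.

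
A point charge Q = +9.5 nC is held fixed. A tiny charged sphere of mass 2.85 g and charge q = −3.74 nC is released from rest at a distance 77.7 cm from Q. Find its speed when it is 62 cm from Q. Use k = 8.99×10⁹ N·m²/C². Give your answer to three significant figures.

8.55×10⁻³ m/s

Only the electrostatic force acts, so mechanical energy is conserved: ½mv² = U₁ − U₂ = kQq(1/r₁ − 1/r₂).
U₁ − U₂ = (8.99×10⁹ N·m²/C²)(9.50×10⁻⁹ C)(-3.74×10⁻⁹ C)(1/0.777 − 1/0.620) = 1.04×10⁻⁷ J.
v = √(2·1.04×10⁻⁷/2.85×10⁻³) = 8.55×10⁻³ m/s.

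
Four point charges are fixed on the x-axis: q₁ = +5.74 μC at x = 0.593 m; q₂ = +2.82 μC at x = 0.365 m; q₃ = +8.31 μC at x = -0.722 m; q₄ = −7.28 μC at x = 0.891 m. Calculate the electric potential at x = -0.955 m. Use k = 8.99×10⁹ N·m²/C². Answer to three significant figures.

The total potential is the scalar sum of each charge's contribution, V = Σ kqᵢ/rᵢ.
Distances from the field point to each charge: r₁ = 1.55 m, r₂ = 1.32 m, r₃ = 0.233 m, r₄ = 1.85 m.
V = k[(5.74×10⁻⁶)/(1.55) + (2.82×10⁻⁶)/(1.32) + (8.31×10⁻⁶)/(0.233) + (-7.28×10⁻⁶)/(1.85)] = 3.38×10⁵ V.

3.38×10⁵ V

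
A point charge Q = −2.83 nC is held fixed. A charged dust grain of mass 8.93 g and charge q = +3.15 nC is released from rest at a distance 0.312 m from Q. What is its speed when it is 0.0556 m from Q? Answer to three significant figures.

0.0163 m/s

Only the electrostatic force acts, so mechanical energy is conserved: ½mv² = U₁ − U₂ = kQq(1/r₁ − 1/r₂).
U₁ − U₂ = (8.99×10⁹ N·m²/C²)(-2.83×10⁻⁹ C)(3.15×10⁻⁹ C)(1/0.312 − 1/0.0556) = 1.18×10⁻⁶ J.
v = √(2·1.18×10⁻⁶/8.93×10⁻³) = 0.0163 m/s.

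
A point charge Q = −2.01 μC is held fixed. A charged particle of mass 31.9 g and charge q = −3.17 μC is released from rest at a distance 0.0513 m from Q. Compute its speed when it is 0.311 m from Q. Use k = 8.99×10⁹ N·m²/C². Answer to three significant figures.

Only the electrostatic force acts, so mechanical energy is conserved: ½mv² = U₁ − U₂ = kQq(1/r₁ − 1/r₂).
U₁ − U₂ = (8.99×10⁹ N·m²/C²)(-2.01×10⁻⁶ C)(-3.17×10⁻⁶ C)(1/0.0513 − 1/0.311) = 0.932 J.
v = √(2·0.932/0.0319) = 7.65 m/s.

7.65 m/s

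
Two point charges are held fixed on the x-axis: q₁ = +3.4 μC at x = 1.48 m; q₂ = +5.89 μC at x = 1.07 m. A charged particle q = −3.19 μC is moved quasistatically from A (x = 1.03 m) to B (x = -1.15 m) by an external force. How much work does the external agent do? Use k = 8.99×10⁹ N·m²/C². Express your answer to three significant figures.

4.33 J

For quasistatic motion the external work equals the change in potential energy: W_ext = qΔV = q(V_B − V_A).
At A: distances to the source charges are 0.450 m, 0.0400 m; V_A = Σ kqᵢ/rᵢ = 1.39×10⁶ V.
At B: distances to the source charges are 2.63 m, 2.22 m; V_B = Σ kqᵢ/rᵢ = 3.55×10⁴ V.
ΔV = V_B − V_A = -1.36×10⁶ V.
W_ext = qΔV = (-3.19×10⁻⁶ C)(-1.36×10⁶ V) = 4.33 J.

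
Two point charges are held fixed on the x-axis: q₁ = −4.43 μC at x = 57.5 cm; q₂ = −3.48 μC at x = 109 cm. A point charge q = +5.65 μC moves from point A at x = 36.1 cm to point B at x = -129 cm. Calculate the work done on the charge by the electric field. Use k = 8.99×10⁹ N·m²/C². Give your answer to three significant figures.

The work done by the electric force is W_field = −ΔU = −q(V_B − V_A) = q(V_A − V_B).
At A: distances to the source charges are 0.214 m, 0.729 m; V_A = Σ kqᵢ/rᵢ = -2.29×10⁵ V.
At B: distances to the source charges are 1.86 m, 2.38 m; V_B = Σ kqᵢ/rᵢ = -3.45×10⁴ V.
ΔV = V_B − V_A = 1.95×10⁵ V.
W_field = −qΔV = −(5.65×10⁻⁶ C)(1.95×10⁵ V) = -1.10 J.

-1.10 J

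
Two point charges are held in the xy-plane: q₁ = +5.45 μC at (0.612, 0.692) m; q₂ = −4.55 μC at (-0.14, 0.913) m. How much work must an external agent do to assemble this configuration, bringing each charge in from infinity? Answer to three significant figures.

-0.284 J

The work to assemble the configuration equals its total potential energy, U = Σ kqᵢqⱼ/rᵢⱼ over all pairs.
Pair separations: r₁₂ = 0.784 m.
U = (-0.284) = -0.284 J.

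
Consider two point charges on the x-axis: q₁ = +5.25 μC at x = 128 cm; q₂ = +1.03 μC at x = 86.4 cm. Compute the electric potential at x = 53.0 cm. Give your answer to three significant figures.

Electric potential is a scalar, so the contributions from each charge add algebraically: V = Σ kqᵢ/rᵢ.
Distances from the field point to each charge: r₁ = 0.750 m, r₂ = 0.334 m.
V = k[(5.25×10⁻⁶)/(0.750) + (1.03×10⁻⁶)/(0.334)] = 9.07×10⁴ V.

9.07×10⁴ V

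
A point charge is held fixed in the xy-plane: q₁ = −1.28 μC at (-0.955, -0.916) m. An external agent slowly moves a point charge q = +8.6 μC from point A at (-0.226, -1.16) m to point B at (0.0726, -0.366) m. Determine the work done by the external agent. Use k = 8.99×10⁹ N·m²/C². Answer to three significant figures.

For quasistatic motion the external work equals the change in potential energy: W_ext = qΔV = q(V_B − V_A).
At A: distance to the source charge is 0.769 m; V_A = kq₁/r = -1.50×10⁴ V.
At B: distance to the source charge is 1.17 m; V_B = kq₁/r = -9870 V.
ΔV = V_B − V_A = 5100 V.
W_ext = qΔV = (8.60×10⁻⁶ C)(5100 V) = 0.0438 J.

0.0438 J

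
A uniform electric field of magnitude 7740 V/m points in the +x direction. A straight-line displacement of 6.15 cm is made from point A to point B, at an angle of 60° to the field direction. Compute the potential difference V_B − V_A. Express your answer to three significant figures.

-238 V

Only the component of displacement along E changes the potential: ΔV = −E·d·cosθ.
ΔV = −(7740 V/m)(0.0615 m)cos60° = -238 V.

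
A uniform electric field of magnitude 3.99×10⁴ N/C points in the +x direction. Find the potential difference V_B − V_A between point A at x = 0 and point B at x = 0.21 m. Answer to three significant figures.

-8380 V

In a uniform field, potential decreases in the direction of E: V_B − V_A = −E·Δx.
V_B − V_A = −(3.99×10⁴ V/m)(0.210 m) = -8380 V.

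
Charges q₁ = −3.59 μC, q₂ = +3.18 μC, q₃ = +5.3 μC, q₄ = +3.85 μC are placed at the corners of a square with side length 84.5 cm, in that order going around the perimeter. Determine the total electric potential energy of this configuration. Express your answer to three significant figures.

0.0769 J

The assembly work is the sum of pairwise potential energies, U = Σ_{i<j} kqᵢqⱼ/rᵢⱼ.
The four side pairs have separation 0.845 m and the two diagonal pairs 1.20 m.
Summing all 6 pair terms gives U = 0.0769 J.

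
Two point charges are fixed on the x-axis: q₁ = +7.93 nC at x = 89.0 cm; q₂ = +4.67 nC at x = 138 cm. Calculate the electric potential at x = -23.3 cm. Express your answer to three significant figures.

89.5 V

The total potential is the scalar sum of each charge's contribution, V = Σ kqᵢ/rᵢ.
Distances from the field point to each charge: r₁ = 1.12 m, r₂ = 1.61 m.
V = k[(7.93×10⁻⁹)/(1.12) + (4.67×10⁻⁹)/(1.61)] = 89.5 V.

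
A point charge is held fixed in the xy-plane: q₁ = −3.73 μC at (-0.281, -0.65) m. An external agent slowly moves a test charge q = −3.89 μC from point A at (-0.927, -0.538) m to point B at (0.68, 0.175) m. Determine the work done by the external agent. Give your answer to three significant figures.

For quasistatic motion the external work equals the change in potential energy: W_ext = qΔV = q(V_B − V_A).
At A: distance to the source charge is 0.656 m; V_A = kq₁/r = -5.11×10⁴ V.
At B: distance to the source charge is 1.27 m; V_B = kq₁/r = -2.65×10⁴ V.
ΔV = V_B − V_A = 2.47×10⁴ V.
W_ext = qΔV = (-3.89×10⁻⁶ C)(2.47×10⁴ V) = -0.0960 J.

-0.0960 J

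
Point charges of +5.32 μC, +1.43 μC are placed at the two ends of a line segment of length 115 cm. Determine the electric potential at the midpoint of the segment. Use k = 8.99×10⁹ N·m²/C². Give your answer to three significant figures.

1.06×10⁵ V

Electric potential is a scalar, so the contributions from each charge add algebraically: V = Σ kqᵢ/rᵢ.
Each charge is 0.575 m from the midpoint.
V = k[(5.32×10⁻⁶)/(0.575) + (1.43×10⁻⁶)/(0.575)] = 1.06×10⁵ V.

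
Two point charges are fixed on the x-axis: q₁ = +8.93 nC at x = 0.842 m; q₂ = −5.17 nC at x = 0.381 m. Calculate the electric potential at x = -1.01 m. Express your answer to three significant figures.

The total potential is the scalar sum of each charge's contribution, V = Σ kqᵢ/rᵢ.
Distances from the field point to each charge: r₁ = 1.85 m, r₂ = 1.39 m.
V = k[(8.93×10⁻⁹)/(1.85) + (-5.17×10⁻⁹)/(1.39)] = 9.93 V.

9.93 V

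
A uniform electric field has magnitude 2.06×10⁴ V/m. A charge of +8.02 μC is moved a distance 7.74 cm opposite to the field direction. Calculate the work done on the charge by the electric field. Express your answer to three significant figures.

-0.0128 J

The potential change for a displacement 7.74 cm opposite to the field direction is ΔV = +Ed = 1590 V.
W_field = −qΔV = -0.0128 J.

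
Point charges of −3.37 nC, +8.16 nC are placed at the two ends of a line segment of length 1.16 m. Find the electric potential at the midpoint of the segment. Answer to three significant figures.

74.2 V

Electric potential is a scalar, so the contributions from each charge add algebraically: V = Σ kqᵢ/rᵢ.
Each charge is 0.580 m from the midpoint.
V = k[(-3.37×10⁻⁹)/(0.580) + (8.16×10⁻⁹)/(0.580)] = 74.2 V.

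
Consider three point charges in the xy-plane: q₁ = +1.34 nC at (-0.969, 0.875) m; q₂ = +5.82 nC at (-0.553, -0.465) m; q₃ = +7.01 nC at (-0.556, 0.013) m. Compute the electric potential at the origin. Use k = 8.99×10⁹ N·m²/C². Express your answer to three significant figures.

195 V

The total potential is the scalar sum of each charge's contribution, V = Σ kqᵢ/rᵢ.
Distances from the field point to each charge: r₁ = 1.31 m, r₂ = 0.723 m, r₃ = 0.556 m.
V = k[(1.34×10⁻⁹)/(1.31) + (5.82×10⁻⁹)/(0.723) + (7.01×10⁻⁹)/(0.556)] = 195 V.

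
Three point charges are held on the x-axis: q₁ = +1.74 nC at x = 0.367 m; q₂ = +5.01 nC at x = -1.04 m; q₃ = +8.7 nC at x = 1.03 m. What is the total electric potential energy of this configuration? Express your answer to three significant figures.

The assembly work is the sum of pairwise potential energies, U = Σ_{i<j} kqᵢqⱼ/rᵢⱼ.
Pair separations: r₁₂ = 1.41 m, r₁₃ = 0.663 m, r₂₃ = 2.07 m.
U = (5.57×10⁻⁸) + (2.05×10⁻⁷) + (1.89×10⁻⁷) = 4.50×10⁻⁷ J.

4.50×10⁻⁷ J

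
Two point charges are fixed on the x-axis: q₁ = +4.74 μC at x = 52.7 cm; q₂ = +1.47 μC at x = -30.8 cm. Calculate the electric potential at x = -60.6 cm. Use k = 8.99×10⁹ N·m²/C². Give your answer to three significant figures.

The total potential is the scalar sum of each charge's contribution, V = Σ kqᵢ/rᵢ.
Distances from the field point to each charge: r₁ = 1.13 m, r₂ = 0.298 m.
V = k[(4.74×10⁻⁶)/(1.13) + (1.47×10⁻⁶)/(0.298)] = 8.20×10⁴ V.

8.20×10⁴ V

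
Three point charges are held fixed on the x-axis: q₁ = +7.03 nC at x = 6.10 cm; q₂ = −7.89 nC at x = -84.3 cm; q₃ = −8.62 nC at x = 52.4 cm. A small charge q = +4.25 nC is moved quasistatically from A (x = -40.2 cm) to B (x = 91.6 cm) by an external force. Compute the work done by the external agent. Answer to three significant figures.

-2.38×10⁻⁷ J

For quasistatic motion the external work equals the change in potential energy: W_ext = qΔV = q(V_B − V_A).
At A: distances to the source charges are 0.463 m, 0.441 m, 0.926 m; V_A = Σ kqᵢ/rᵢ = -108 V.
At B: distances to the source charges are 0.855 m, 1.76 m, 0.392 m; V_B = Σ kqᵢ/rᵢ = -164 V.
ΔV = V_B − V_A = -56.1 V.
W_ext = qΔV = (4.25×10⁻⁹ C)(-56.1 V) = -2.38×10⁻⁷ J.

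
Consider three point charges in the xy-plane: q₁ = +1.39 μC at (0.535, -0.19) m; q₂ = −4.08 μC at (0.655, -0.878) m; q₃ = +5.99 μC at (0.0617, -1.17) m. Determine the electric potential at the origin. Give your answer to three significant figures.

Electric potential is a scalar, so the contributions from each charge add algebraically: V = Σ kqᵢ/rᵢ.
Distances from the field point to each charge: r₁ = 0.568 m, r₂ = 1.10 m, r₃ = 1.17 m.
V = k[(1.39×10⁻⁶)/(0.568) + (-4.08×10⁻⁶)/(1.10) + (5.99×10⁻⁶)/(1.17)] = 3.45×10⁴ V.

3.45×10⁴ V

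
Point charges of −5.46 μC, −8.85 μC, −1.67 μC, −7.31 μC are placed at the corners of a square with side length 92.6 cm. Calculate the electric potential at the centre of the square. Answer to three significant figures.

-3.20×10⁵ V

The total potential is the scalar sum of each charge's contribution, V = Σ kqᵢ/rᵢ.
The distance from each corner to the centre is a√2/2 = 0.655 m.
V = k[(-5.46×10⁻⁶)/(0.655) + (-8.85×10⁻⁶)/(0.655) + (-1.67×10⁻⁶)/(0.655) + (-7.31×10⁻⁶)/(0.655)] = -3.20×10⁵ V.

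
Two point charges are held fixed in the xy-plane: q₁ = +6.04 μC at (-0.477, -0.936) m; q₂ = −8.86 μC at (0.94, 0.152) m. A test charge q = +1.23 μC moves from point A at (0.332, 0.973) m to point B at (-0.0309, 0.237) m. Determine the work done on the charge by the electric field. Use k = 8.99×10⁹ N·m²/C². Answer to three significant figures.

-0.0164 J

The work done by the electric force is W_field = −ΔU = −q(V_B − V_A) = q(V_A − V_B).
At A: distances to the source charges are 2.07 m, 1.02 m; V_A = Σ kqᵢ/rᵢ = -5.18×10⁴ V.
At B: distances to the source charges are 1.25 m, 0.975 m; V_B = Σ kqᵢ/rᵢ = -3.85×10⁴ V.
ΔV = V_B − V_A = 1.33×10⁴ V.
W_field = −qΔV = −(1.23×10⁻⁶ C)(1.33×10⁴ V) = -0.0164 J.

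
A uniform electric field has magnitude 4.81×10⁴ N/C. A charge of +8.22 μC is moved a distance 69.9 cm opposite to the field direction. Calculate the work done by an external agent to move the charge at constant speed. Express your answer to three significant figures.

The potential change for a displacement 69.9 cm opposite to the field direction is ΔV = +Ed = 3.36×10⁴ V.
W_ext = qΔV = 0.276 J.

0.276 J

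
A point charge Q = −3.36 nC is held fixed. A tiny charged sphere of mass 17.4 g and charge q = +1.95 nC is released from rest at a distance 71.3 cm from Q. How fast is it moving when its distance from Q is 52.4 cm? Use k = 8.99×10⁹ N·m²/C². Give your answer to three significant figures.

1.85×10⁻³ m/s

Only the electrostatic force acts, so mechanical energy is conserved: ½mv² = U₁ − U₂ = kQq(1/r₁ − 1/r₂).
U₁ − U₂ = (8.99×10⁹ N·m²/C²)(-3.36×10⁻⁹ C)(1.95×10⁻⁹ C)(1/0.713 − 1/0.524) = 2.98×10⁻⁸ J.
v = √(2·2.98×10⁻⁸/0.0174) = 1.85×10⁻³ m/s.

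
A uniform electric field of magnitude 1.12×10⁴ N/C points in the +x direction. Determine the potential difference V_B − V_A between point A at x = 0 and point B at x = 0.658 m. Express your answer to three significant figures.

-7370 V

In a uniform field, potential decreases in the direction of E: V_B − V_A = −E·Δx.
V_B − V_A = −(1.12×10⁴ V/m)(0.658 m) = -7370 V.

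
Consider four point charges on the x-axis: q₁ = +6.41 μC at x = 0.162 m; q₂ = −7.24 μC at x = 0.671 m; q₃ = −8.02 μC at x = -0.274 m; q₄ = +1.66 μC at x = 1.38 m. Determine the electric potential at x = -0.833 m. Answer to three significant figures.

-1.08×10⁵ V

Electric potential is a scalar, so the contributions from each charge add algebraically: V = Σ kqᵢ/rᵢ.
Distances from the field point to each charge: r₁ = 0.995 m, r₂ = 1.50 m, r₃ = 0.559 m, r₄ = 2.21 m.
V = k[(6.41×10⁻⁶)/(0.995) + (-7.24×10⁻⁶)/(1.50) + (-8.02×10⁻⁶)/(0.559) + (1.66×10⁻⁶)/(2.21)] = -1.08×10⁵ V.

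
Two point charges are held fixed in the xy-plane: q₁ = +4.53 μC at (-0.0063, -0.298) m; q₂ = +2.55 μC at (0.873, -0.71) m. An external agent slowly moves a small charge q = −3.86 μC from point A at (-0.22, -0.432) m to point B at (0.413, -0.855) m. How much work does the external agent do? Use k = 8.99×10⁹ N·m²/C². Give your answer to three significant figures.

0.293 J

For quasistatic motion the external work equals the change in potential energy: W_ext = qΔV = q(V_B − V_A).
At A: distances to the source charges are 0.252 m, 1.13 m; V_A = Σ kqᵢ/rᵢ = 1.82×10⁵ V.
At B: distances to the source charges are 0.697 m, 0.482 m; V_B = Σ kqᵢ/rᵢ = 1.06×10⁵ V.
ΔV = V_B − V_A = -7.58×10⁴ V.
W_ext = qΔV = (-3.86×10⁻⁶ C)(-7.58×10⁴ V) = 0.293 J.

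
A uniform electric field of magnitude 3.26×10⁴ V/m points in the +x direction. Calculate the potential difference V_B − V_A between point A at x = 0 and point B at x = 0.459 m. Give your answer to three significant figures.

-1.50×10⁴ V

In a uniform field, potential decreases in the direction of E: V_B − V_A = −E·Δx.
V_B − V_A = −(3.26×10⁴ V/m)(0.459 m) = -1.50×10⁴ V.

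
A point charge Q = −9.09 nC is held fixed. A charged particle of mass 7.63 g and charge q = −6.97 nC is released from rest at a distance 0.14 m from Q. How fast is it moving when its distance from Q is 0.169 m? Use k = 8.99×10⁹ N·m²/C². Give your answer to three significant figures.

0.0135 m/s

Only the electrostatic force acts, so mechanical energy is conserved: ½mv² = U₁ − U₂ = kQq(1/r₁ − 1/r₂).
U₁ − U₂ = (8.99×10⁹ N·m²/C²)(-9.09×10⁻⁹ C)(-6.97×10⁻⁹ C)(1/0.140 − 1/0.169) = 6.98×10⁻⁷ J.
v = √(2·6.98×10⁻⁷/7.63×10⁻³) = 0.0135 m/s.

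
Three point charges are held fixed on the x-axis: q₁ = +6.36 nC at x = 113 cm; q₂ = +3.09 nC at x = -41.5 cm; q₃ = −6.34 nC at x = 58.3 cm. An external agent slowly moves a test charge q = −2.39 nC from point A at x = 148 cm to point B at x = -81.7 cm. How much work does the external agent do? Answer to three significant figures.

For quasistatic motion the external work equals the change in potential energy: W_ext = qΔV = q(V_B − V_A).
At A: distances to the source charges are 0.350 m, 1.90 m, 0.897 m; V_A = Σ kqᵢ/rᵢ = 114 V.
At B: distances to the source charges are 1.95 m, 0.402 m, 1.40 m; V_B = Σ kqᵢ/rᵢ = 57.8 V.
ΔV = V_B − V_A = -56.7 V.
W_ext = qΔV = (-2.39×10⁻⁹ C)(-56.7 V) = 1.36×10⁻⁷ J.

1.36×10⁻⁷ J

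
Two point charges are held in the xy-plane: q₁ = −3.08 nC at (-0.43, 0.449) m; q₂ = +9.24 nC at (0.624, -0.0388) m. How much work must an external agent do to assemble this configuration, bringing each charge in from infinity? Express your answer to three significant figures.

-2.20×10⁻⁷ J

The work to assemble the configuration equals its total potential energy, U = Σ kqᵢqⱼ/rᵢⱼ over all pairs.
Pair separations: r₁₂ = 1.16 m.
U = (-2.20×10⁻⁷) = -2.20×10⁻⁷ J.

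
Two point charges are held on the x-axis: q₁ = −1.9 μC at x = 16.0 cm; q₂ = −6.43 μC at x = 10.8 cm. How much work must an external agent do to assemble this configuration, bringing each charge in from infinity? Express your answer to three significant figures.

2.11 J

The assembly work is the sum of pairwise potential energies, U = Σ_{i<j} kqᵢqⱼ/rᵢⱼ.
Pair separations: r₁₂ = 0.0520 m.
U = (2.11) = 2.11 J.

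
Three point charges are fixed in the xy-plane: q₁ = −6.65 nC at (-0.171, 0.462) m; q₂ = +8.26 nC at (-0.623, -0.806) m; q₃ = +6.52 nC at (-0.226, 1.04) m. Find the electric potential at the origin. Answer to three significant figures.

6.61 V

The total potential is the scalar sum of each charge's contribution, V = Σ kqᵢ/rᵢ.
Distances from the field point to each charge: r₁ = 0.493 m, r₂ = 1.02 m, r₃ = 1.06 m.
V = k[(-6.65×10⁻⁹)/(0.493) + (8.26×10⁻⁹)/(1.02) + (6.52×10⁻⁹)/(1.06)] = 6.61 V.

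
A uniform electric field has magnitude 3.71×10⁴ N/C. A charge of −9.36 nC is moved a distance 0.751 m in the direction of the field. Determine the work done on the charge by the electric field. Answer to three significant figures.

The potential change for a displacement 0.751 m in the direction of the field is ΔV = −Ed = -2.79×10⁴ V.
W_field = −qΔV = -2.61×10⁻⁴ J.

-2.61×10⁻⁴ J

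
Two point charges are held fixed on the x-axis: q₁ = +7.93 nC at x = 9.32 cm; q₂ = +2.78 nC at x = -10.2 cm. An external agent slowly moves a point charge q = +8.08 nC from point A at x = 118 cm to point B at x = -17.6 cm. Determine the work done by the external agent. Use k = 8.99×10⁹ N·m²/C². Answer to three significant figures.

For quasistatic motion the external work equals the change in potential energy: W_ext = qΔV = q(V_B − V_A).
At A: distances to the source charges are 1.09 m, 1.28 m; V_A = Σ kqᵢ/rᵢ = 85.1 V.
At B: distances to the source charges are 0.269 m, 0.0740 m; V_B = Σ kqᵢ/rᵢ = 603 V.
ΔV = V_B − V_A = 517 V.
W_ext = qΔV = (8.08×10⁻⁹ C)(517 V) = 4.18×10⁻⁶ J.

4.18×10⁻⁶ J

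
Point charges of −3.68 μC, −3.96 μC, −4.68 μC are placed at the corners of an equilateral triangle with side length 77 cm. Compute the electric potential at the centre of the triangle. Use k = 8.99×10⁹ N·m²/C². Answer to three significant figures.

The total potential is the scalar sum of each charge's contribution, V = Σ kqᵢ/rᵢ.
The distance from each vertex to the centroid is a/√3 = 0.445 m.
V = k[(-3.68×10⁻⁶)/(0.445) + (-3.96×10⁻⁶)/(0.445) + (-4.68×10⁻⁶)/(0.445)] = -2.49×10⁵ V.

-2.49×10⁵ V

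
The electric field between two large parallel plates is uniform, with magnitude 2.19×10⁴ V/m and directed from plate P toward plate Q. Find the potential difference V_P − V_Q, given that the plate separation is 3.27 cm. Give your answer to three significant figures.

In a uniform field, potential decreases in the direction of E: ΔV = −E·d for a displacement d parallel to E.
Going from Q to P is a displacement of 3.27 cm opposite to the field, so V_P − V_Q = +Ed = 716 V.

716 V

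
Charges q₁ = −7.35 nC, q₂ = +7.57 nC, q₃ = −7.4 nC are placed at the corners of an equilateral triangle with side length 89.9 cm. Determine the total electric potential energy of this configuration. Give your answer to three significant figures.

-5.73×10⁻⁷ J

The work to assemble the configuration equals its total potential energy, U = Σ kqᵢqⱼ/rᵢⱼ over all pairs.
All three pair separations equal the side length, 0.899 m.
U = (-5.56×10⁻⁷) + (5.44×10⁻⁷) + (-5.60×10⁻⁷) = -5.73×10⁻⁷ J.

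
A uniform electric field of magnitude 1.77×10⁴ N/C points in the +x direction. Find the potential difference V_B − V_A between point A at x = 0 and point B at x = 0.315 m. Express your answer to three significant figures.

-5580 V

In a uniform field, potential decreases in the direction of E: V_B − V_A = −E·Δx.
V_B − V_A = −(1.77×10⁴ V/m)(0.315 m) = -5580 V.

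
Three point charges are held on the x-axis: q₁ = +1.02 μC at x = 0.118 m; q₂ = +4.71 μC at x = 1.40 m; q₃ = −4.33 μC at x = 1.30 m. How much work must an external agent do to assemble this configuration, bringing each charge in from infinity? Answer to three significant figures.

-1.83 J

The work to assemble the configuration equals its total potential energy, U = Σ kqᵢqⱼ/rᵢⱼ over all pairs.
Pair separations: r₁₂ = 1.28 m, r₁₃ = 1.18 m, r₂₃ = 0.100 m.
U = (0.0337) + (-0.0336) + (-1.83) = -1.83 J.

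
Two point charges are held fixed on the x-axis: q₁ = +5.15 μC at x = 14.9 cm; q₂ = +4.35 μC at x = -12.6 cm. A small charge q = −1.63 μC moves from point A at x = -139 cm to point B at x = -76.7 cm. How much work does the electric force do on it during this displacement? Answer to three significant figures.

0.0824 J

The work done by the electric force is W_field = −ΔU = −q(V_B − V_A) = q(V_A − V_B).
At A: distances to the source charges are 1.54 m, 1.26 m; V_A = Σ kqᵢ/rᵢ = 6.10×10⁴ V.
At B: distances to the source charges are 0.916 m, 0.641 m; V_B = Σ kqᵢ/rᵢ = 1.12×10⁵ V.
ΔV = V_B − V_A = 5.05×10⁴ V.
W_field = −qΔV = −(-1.63×10⁻⁶ C)(5.05×10⁴ V) = 0.0824 J.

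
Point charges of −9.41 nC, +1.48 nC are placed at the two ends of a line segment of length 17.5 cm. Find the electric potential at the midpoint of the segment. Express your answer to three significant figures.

-815 V

Electric potential is a scalar, so the contributions from each charge add algebraically: V = Σ kqᵢ/rᵢ.
Each charge is 0.0875 m from the midpoint.
V = k[(-9.41×10⁻⁹)/(0.0875) + (1.48×10⁻⁹)/(0.0875)] = -815 V.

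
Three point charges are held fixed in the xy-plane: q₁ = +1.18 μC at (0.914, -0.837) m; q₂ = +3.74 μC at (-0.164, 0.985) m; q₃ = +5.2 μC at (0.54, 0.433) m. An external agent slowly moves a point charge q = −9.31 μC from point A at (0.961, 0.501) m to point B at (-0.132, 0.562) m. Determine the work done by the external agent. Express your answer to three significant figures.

-0.0806 J

For quasistatic motion the external work equals the change in potential energy: W_ext = qΔV = q(V_B − V_A).
At A: distances to the source charges are 1.34 m, 1.22 m, 0.426 m; V_A = Σ kqᵢ/rᵢ = 1.45×10⁵ V.
At B: distances to the source charges are 1.75 m, 0.424 m, 0.684 m; V_B = Σ kqᵢ/rᵢ = 1.54×10⁵ V.
ΔV = V_B − V_A = 8650 V.
W_ext = qΔV = (-9.31×10⁻⁶ C)(8650 V) = -0.0806 J.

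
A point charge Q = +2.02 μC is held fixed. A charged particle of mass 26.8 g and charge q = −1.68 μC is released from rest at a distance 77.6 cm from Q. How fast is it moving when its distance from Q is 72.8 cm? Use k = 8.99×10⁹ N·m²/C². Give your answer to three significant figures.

0.440 m/s

Only the electrostatic force acts, so mechanical energy is conserved: ½mv² = U₁ − U₂ = kQq(1/r₁ − 1/r₂).
U₁ − U₂ = (8.99×10⁹ N·m²/C²)(2.02×10⁻⁶ C)(-1.68×10⁻⁶ C)(1/0.776 − 1/0.728) = 2.59×10⁻³ J.
v = √(2·2.59×10⁻³/0.0268) = 0.440 m/s.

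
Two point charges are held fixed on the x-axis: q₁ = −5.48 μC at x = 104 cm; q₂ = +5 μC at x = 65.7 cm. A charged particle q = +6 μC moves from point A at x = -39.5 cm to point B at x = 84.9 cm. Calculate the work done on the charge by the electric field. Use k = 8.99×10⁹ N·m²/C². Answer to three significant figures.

The work done by the electric force is W_field = −ΔU = −q(V_B − V_A) = q(V_A − V_B).
At A: distances to the source charges are 1.44 m, 1.05 m; V_A = Σ kqᵢ/rᵢ = 8400 V.
At B: distances to the source charges are 0.191 m, 0.192 m; V_B = Σ kqᵢ/rᵢ = -2.38×10⁴ V.
ΔV = V_B − V_A = -3.22×10⁴ V.
W_field = −qΔV = −(6.00×10⁻⁶ C)(-3.22×10⁴ V) = 0.193 J.

0.193 J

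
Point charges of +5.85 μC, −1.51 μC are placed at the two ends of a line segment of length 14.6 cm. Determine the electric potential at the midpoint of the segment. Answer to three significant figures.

The total potential is the scalar sum of each charge's contribution, V = Σ kqᵢ/rᵢ.
Each charge is 0.0730 m from the midpoint.
V = k[(5.85×10⁻⁶)/(0.0730) + (-1.51×10⁻⁶)/(0.0730)] = 5.34×10⁵ V.

5.34×10⁵ V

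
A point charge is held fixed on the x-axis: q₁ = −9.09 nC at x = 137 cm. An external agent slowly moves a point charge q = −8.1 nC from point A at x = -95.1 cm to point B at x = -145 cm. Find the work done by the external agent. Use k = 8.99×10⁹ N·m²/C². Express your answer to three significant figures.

For quasistatic motion the external work equals the change in potential energy: W_ext = qΔV = q(V_B − V_A).
At A: distance to the source charge is 2.32 m; V_A = kq₁/r = -35.2 V.
At B: distance to the source charge is 2.82 m; V_B = kq₁/r = -29.0 V.
ΔV = V_B − V_A = 6.23 V.
W_ext = qΔV = (-8.10×10⁻⁹ C)(6.23 V) = -5.05×10⁻⁸ J.

-5.05×10⁻⁸ J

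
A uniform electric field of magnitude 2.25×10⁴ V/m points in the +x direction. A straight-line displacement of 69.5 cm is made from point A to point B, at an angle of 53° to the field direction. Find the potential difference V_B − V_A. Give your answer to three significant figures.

-9410 V

Only the component of displacement along E changes the potential: ΔV = −E·d·cosθ.
ΔV = −(2.25×10⁴ V/m)(0.695 m)cos53° = -9410 V.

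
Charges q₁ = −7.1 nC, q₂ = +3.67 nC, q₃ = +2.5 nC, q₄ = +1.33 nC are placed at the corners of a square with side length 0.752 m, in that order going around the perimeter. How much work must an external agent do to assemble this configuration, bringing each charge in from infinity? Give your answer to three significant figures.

-3.84×10⁻⁷ J

The assembly work is the sum of pairwise potential energies, U = Σ_{i<j} kqᵢqⱼ/rᵢⱼ.
The four side pairs have separation 0.752 m and the two diagonal pairs 1.06 m.
Summing all 6 pair terms gives U = -3.84×10⁻⁷ J.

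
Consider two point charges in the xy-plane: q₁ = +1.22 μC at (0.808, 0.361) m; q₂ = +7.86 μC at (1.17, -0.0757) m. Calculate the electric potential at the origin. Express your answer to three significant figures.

7.27×10⁴ V

Electric potential is a scalar, so the contributions from each charge add algebraically: V = Σ kqᵢ/rᵢ.
Distances from the field point to each charge: r₁ = 0.885 m, r₂ = 1.17 m.
V = k[(1.22×10⁻⁶)/(0.885) + (7.86×10⁻⁶)/(1.17)] = 7.27×10⁴ V.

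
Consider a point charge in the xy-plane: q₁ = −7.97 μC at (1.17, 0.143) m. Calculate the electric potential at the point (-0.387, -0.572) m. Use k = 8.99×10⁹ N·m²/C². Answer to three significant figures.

-4.18×10⁴ V

The total potential is the scalar sum of each charge's contribution, V = Σ kqᵢ/rᵢ.
Distances from the field point to each charge: r₁ = 1.71 m.
V = k[(-7.97×10⁻⁶)/(1.71)] = -4.18×10⁴ V.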